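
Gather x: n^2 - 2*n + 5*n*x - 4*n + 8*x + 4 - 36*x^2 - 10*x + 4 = n^2 - 6*n - 36*x^2 + x*(5*n - 2) + 8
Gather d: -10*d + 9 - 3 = 6 - 10*d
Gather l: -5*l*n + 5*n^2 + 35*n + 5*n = -5*l*n + 5*n^2 + 40*n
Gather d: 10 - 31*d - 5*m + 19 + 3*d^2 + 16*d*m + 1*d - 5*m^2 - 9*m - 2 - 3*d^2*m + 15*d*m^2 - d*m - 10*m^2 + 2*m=d^2*(3 - 3*m) + d*(15*m^2 + 15*m - 30) - 15*m^2 - 12*m + 27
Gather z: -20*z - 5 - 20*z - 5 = -40*z - 10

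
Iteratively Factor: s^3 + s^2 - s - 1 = (s - 1)*(s^2 + 2*s + 1) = (s - 1)*(s + 1)*(s + 1)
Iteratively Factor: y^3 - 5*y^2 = (y)*(y^2 - 5*y) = y^2*(y - 5)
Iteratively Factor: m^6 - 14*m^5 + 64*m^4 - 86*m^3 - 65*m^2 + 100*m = (m - 1)*(m^5 - 13*m^4 + 51*m^3 - 35*m^2 - 100*m) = (m - 1)*(m + 1)*(m^4 - 14*m^3 + 65*m^2 - 100*m) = (m - 5)*(m - 1)*(m + 1)*(m^3 - 9*m^2 + 20*m) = (m - 5)^2*(m - 1)*(m + 1)*(m^2 - 4*m) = (m - 5)^2*(m - 4)*(m - 1)*(m + 1)*(m)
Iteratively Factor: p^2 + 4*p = (p + 4)*(p)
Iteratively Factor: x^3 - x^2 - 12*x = (x + 3)*(x^2 - 4*x) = (x - 4)*(x + 3)*(x)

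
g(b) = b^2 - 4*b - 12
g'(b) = 2*b - 4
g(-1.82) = -1.41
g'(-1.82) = -7.64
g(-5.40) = 38.76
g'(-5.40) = -14.80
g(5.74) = -2.01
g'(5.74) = 7.48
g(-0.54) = -9.55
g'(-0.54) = -5.08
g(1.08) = -15.15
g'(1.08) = -1.84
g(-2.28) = 2.32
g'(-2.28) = -8.56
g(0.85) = -14.68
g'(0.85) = -2.30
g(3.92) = -12.31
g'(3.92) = 3.84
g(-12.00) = 180.00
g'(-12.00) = -28.00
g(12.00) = 84.00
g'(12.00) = 20.00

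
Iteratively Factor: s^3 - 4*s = (s - 2)*(s^2 + 2*s) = (s - 2)*(s + 2)*(s)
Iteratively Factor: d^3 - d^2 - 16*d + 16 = (d - 1)*(d^2 - 16) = (d - 4)*(d - 1)*(d + 4)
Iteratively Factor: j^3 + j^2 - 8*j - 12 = (j - 3)*(j^2 + 4*j + 4) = (j - 3)*(j + 2)*(j + 2)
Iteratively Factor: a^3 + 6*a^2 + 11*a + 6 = (a + 1)*(a^2 + 5*a + 6) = (a + 1)*(a + 3)*(a + 2)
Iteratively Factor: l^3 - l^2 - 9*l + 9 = (l - 1)*(l^2 - 9) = (l - 1)*(l + 3)*(l - 3)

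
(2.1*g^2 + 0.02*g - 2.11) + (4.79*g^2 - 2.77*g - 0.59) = 6.89*g^2 - 2.75*g - 2.7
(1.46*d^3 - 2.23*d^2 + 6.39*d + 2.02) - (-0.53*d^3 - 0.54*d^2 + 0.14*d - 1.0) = 1.99*d^3 - 1.69*d^2 + 6.25*d + 3.02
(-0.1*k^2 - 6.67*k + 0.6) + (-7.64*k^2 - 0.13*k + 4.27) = -7.74*k^2 - 6.8*k + 4.87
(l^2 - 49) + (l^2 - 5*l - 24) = 2*l^2 - 5*l - 73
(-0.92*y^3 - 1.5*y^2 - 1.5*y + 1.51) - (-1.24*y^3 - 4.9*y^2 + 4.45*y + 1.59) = 0.32*y^3 + 3.4*y^2 - 5.95*y - 0.0800000000000001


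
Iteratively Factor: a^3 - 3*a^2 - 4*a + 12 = (a + 2)*(a^2 - 5*a + 6) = (a - 2)*(a + 2)*(a - 3)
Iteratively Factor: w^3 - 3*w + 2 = (w - 1)*(w^2 + w - 2) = (w - 1)*(w + 2)*(w - 1)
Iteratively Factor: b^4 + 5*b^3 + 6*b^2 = (b + 2)*(b^3 + 3*b^2) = b*(b + 2)*(b^2 + 3*b) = b^2*(b + 2)*(b + 3)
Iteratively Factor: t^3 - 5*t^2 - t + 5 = (t + 1)*(t^2 - 6*t + 5) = (t - 5)*(t + 1)*(t - 1)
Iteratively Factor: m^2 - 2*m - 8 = (m + 2)*(m - 4)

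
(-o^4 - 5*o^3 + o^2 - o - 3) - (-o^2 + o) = -o^4 - 5*o^3 + 2*o^2 - 2*o - 3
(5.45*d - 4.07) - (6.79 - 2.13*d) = 7.58*d - 10.86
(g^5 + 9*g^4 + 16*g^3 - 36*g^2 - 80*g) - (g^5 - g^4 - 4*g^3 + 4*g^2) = 10*g^4 + 20*g^3 - 40*g^2 - 80*g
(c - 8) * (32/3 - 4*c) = -4*c^2 + 128*c/3 - 256/3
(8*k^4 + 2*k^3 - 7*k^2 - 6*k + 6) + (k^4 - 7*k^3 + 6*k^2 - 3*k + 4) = 9*k^4 - 5*k^3 - k^2 - 9*k + 10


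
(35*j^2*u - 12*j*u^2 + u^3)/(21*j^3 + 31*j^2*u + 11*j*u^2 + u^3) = u*(35*j^2 - 12*j*u + u^2)/(21*j^3 + 31*j^2*u + 11*j*u^2 + u^3)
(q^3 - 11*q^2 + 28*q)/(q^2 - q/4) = 4*(q^2 - 11*q + 28)/(4*q - 1)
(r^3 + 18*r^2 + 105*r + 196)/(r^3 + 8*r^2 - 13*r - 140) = (r^2 + 11*r + 28)/(r^2 + r - 20)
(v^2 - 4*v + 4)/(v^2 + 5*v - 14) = (v - 2)/(v + 7)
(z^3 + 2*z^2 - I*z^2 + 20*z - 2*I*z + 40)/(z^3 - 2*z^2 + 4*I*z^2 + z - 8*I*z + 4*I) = (z^2 + z*(2 - 5*I) - 10*I)/(z^2 - 2*z + 1)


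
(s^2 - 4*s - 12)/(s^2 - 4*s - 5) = (-s^2 + 4*s + 12)/(-s^2 + 4*s + 5)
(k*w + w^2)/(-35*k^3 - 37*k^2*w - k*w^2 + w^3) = w/(-35*k^2 - 2*k*w + w^2)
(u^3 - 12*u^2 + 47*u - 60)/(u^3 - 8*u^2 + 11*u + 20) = (u - 3)/(u + 1)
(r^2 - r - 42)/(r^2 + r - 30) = (r - 7)/(r - 5)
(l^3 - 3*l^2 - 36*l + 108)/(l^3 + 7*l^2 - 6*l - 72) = (l - 6)/(l + 4)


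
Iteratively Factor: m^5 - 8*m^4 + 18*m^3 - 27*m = (m - 3)*(m^4 - 5*m^3 + 3*m^2 + 9*m) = (m - 3)*(m + 1)*(m^3 - 6*m^2 + 9*m) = m*(m - 3)*(m + 1)*(m^2 - 6*m + 9) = m*(m - 3)^2*(m + 1)*(m - 3)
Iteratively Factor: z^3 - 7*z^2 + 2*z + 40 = (z + 2)*(z^2 - 9*z + 20) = (z - 4)*(z + 2)*(z - 5)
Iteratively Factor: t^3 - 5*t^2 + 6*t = (t - 2)*(t^2 - 3*t) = t*(t - 2)*(t - 3)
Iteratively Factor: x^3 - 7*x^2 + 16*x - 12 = (x - 3)*(x^2 - 4*x + 4) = (x - 3)*(x - 2)*(x - 2)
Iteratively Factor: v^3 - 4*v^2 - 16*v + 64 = (v - 4)*(v^2 - 16) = (v - 4)*(v + 4)*(v - 4)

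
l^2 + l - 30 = (l - 5)*(l + 6)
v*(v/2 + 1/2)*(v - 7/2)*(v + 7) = v^4/2 + 9*v^3/4 - 21*v^2/2 - 49*v/4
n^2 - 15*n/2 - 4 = (n - 8)*(n + 1/2)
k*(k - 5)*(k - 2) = k^3 - 7*k^2 + 10*k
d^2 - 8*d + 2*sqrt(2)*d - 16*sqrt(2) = (d - 8)*(d + 2*sqrt(2))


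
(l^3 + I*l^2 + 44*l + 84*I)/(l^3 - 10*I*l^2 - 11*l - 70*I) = (l + 6*I)/(l - 5*I)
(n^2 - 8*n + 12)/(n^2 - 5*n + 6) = (n - 6)/(n - 3)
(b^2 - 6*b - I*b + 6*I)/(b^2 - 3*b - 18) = (b - I)/(b + 3)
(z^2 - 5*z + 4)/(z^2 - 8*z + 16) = (z - 1)/(z - 4)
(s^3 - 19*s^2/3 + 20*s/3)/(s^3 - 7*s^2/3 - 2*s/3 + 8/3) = s*(s - 5)/(s^2 - s - 2)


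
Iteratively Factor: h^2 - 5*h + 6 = (h - 3)*(h - 2)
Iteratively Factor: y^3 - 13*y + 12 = (y - 3)*(y^2 + 3*y - 4) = (y - 3)*(y - 1)*(y + 4)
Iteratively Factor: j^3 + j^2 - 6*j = (j - 2)*(j^2 + 3*j) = j*(j - 2)*(j + 3)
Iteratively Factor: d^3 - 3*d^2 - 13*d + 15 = (d - 1)*(d^2 - 2*d - 15) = (d - 5)*(d - 1)*(d + 3)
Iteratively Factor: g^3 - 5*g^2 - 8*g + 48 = (g + 3)*(g^2 - 8*g + 16) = (g - 4)*(g + 3)*(g - 4)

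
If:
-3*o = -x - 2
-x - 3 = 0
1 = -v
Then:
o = -1/3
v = -1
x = -3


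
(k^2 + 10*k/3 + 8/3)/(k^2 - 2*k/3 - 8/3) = (k + 2)/(k - 2)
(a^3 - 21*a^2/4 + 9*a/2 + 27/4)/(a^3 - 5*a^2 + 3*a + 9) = (a + 3/4)/(a + 1)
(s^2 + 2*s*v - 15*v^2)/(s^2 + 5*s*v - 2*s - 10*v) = (s - 3*v)/(s - 2)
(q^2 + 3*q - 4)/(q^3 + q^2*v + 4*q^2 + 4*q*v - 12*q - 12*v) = (q^2 + 3*q - 4)/(q^3 + q^2*v + 4*q^2 + 4*q*v - 12*q - 12*v)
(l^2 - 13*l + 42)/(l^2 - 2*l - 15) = (-l^2 + 13*l - 42)/(-l^2 + 2*l + 15)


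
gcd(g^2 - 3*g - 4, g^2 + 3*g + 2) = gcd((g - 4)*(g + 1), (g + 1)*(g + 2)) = g + 1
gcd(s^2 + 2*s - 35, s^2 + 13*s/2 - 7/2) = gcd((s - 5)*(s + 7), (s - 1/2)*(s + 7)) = s + 7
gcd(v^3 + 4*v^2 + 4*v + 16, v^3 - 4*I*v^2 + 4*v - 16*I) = v^2 + 4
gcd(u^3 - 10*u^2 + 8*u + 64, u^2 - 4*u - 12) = u + 2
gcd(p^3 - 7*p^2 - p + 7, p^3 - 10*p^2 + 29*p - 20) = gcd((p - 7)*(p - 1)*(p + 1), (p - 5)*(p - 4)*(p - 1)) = p - 1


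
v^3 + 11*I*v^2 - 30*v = v*(v + 5*I)*(v + 6*I)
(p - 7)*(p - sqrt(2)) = p^2 - 7*p - sqrt(2)*p + 7*sqrt(2)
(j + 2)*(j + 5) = j^2 + 7*j + 10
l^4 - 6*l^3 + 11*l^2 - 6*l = l*(l - 3)*(l - 2)*(l - 1)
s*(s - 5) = s^2 - 5*s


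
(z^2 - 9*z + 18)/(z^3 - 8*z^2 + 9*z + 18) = 1/(z + 1)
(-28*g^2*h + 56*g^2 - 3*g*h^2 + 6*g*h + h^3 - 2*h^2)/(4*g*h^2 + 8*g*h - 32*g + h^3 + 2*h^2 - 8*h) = (-7*g + h)/(h + 4)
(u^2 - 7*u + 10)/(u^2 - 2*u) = (u - 5)/u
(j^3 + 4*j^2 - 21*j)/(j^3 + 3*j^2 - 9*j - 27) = j*(j + 7)/(j^2 + 6*j + 9)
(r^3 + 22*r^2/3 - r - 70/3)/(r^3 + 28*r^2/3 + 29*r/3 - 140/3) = (r + 2)/(r + 4)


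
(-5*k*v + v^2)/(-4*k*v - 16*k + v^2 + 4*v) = v*(5*k - v)/(4*k*v + 16*k - v^2 - 4*v)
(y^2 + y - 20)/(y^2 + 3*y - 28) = (y + 5)/(y + 7)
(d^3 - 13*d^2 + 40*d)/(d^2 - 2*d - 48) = d*(d - 5)/(d + 6)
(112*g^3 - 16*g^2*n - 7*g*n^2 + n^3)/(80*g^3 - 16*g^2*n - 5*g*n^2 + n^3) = (7*g - n)/(5*g - n)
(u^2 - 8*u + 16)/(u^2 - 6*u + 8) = (u - 4)/(u - 2)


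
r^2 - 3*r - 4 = (r - 4)*(r + 1)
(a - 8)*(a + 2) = a^2 - 6*a - 16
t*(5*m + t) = 5*m*t + t^2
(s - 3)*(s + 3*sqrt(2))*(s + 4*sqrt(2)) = s^3 - 3*s^2 + 7*sqrt(2)*s^2 - 21*sqrt(2)*s + 24*s - 72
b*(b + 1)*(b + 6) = b^3 + 7*b^2 + 6*b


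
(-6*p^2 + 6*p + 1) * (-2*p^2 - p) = 12*p^4 - 6*p^3 - 8*p^2 - p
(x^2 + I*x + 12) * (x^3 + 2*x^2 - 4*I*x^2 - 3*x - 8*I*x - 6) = x^5 + 2*x^4 - 3*I*x^4 + 13*x^3 - 6*I*x^3 + 26*x^2 - 51*I*x^2 - 36*x - 102*I*x - 72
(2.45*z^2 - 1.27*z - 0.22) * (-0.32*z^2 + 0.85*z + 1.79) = -0.784*z^4 + 2.4889*z^3 + 3.3764*z^2 - 2.4603*z - 0.3938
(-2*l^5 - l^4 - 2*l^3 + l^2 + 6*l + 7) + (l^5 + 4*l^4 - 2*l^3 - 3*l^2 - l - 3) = -l^5 + 3*l^4 - 4*l^3 - 2*l^2 + 5*l + 4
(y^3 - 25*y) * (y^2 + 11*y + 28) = y^5 + 11*y^4 + 3*y^3 - 275*y^2 - 700*y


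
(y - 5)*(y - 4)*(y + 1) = y^3 - 8*y^2 + 11*y + 20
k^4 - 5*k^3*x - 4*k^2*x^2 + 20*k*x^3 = k*(k - 5*x)*(k - 2*x)*(k + 2*x)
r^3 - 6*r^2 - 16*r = r*(r - 8)*(r + 2)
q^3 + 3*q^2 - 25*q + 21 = (q - 3)*(q - 1)*(q + 7)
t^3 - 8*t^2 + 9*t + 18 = (t - 6)*(t - 3)*(t + 1)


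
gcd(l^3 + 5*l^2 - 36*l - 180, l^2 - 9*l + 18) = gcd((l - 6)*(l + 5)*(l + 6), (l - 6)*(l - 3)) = l - 6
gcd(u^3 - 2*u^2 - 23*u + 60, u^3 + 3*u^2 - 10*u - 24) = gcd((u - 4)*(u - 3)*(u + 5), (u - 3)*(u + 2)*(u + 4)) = u - 3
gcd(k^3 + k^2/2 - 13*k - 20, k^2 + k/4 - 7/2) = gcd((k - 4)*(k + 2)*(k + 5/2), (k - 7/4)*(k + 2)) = k + 2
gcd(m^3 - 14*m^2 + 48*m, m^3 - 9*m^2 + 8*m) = m^2 - 8*m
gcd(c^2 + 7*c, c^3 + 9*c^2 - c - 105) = c + 7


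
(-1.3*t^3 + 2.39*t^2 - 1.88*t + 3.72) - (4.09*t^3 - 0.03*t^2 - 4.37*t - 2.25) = -5.39*t^3 + 2.42*t^2 + 2.49*t + 5.97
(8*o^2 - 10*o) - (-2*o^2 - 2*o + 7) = 10*o^2 - 8*o - 7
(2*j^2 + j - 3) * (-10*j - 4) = -20*j^3 - 18*j^2 + 26*j + 12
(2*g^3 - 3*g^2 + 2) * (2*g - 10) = 4*g^4 - 26*g^3 + 30*g^2 + 4*g - 20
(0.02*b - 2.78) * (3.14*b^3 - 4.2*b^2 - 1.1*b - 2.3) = 0.0628*b^4 - 8.8132*b^3 + 11.654*b^2 + 3.012*b + 6.394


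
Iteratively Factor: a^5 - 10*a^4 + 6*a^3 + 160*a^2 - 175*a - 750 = (a + 2)*(a^4 - 12*a^3 + 30*a^2 + 100*a - 375) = (a - 5)*(a + 2)*(a^3 - 7*a^2 - 5*a + 75) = (a - 5)^2*(a + 2)*(a^2 - 2*a - 15) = (a - 5)^2*(a + 2)*(a + 3)*(a - 5)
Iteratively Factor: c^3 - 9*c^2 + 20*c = (c - 5)*(c^2 - 4*c) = (c - 5)*(c - 4)*(c)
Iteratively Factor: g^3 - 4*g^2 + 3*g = (g)*(g^2 - 4*g + 3) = g*(g - 3)*(g - 1)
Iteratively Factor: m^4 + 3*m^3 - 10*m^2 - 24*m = (m + 4)*(m^3 - m^2 - 6*m) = (m + 2)*(m + 4)*(m^2 - 3*m) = (m - 3)*(m + 2)*(m + 4)*(m)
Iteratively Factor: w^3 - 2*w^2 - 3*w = (w + 1)*(w^2 - 3*w) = (w - 3)*(w + 1)*(w)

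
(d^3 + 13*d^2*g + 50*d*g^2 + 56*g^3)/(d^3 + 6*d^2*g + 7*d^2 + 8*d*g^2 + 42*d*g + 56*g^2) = (d + 7*g)/(d + 7)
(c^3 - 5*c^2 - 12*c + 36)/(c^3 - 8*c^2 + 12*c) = (c + 3)/c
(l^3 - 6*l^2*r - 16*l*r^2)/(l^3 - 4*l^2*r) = (l^2 - 6*l*r - 16*r^2)/(l*(l - 4*r))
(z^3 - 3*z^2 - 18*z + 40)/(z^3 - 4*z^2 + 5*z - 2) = (z^2 - z - 20)/(z^2 - 2*z + 1)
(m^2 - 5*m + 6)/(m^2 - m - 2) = (m - 3)/(m + 1)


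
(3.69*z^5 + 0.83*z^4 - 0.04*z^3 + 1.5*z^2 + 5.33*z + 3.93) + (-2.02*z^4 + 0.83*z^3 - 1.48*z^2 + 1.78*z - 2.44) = 3.69*z^5 - 1.19*z^4 + 0.79*z^3 + 0.02*z^2 + 7.11*z + 1.49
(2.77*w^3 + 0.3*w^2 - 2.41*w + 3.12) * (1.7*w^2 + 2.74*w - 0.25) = 4.709*w^5 + 8.0998*w^4 - 3.9675*w^3 - 1.3744*w^2 + 9.1513*w - 0.78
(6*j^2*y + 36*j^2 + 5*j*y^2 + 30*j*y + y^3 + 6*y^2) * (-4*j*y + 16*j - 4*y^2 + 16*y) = -24*j^3*y^2 - 48*j^3*y + 576*j^3 - 44*j^2*y^3 - 88*j^2*y^2 + 1056*j^2*y - 24*j*y^4 - 48*j*y^3 + 576*j*y^2 - 4*y^5 - 8*y^4 + 96*y^3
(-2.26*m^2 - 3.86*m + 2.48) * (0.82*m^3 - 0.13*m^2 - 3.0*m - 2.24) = -1.8532*m^5 - 2.8714*m^4 + 9.3154*m^3 + 16.32*m^2 + 1.2064*m - 5.5552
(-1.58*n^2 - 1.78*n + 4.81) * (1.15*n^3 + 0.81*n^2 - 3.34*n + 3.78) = -1.817*n^5 - 3.3268*n^4 + 9.3669*n^3 + 3.8689*n^2 - 22.7938*n + 18.1818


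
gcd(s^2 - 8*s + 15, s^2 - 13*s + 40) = s - 5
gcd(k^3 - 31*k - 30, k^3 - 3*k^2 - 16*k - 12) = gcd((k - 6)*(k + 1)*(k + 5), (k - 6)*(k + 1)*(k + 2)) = k^2 - 5*k - 6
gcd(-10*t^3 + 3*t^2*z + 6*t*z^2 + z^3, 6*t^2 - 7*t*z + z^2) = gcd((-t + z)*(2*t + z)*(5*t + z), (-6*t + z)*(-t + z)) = -t + z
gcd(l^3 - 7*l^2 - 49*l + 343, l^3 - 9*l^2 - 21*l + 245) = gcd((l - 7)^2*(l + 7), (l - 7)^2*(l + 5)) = l^2 - 14*l + 49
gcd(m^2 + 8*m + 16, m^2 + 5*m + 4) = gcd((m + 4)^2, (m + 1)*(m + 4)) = m + 4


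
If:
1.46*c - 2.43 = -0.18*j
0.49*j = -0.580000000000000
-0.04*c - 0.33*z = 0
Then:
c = 1.81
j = -1.18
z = -0.22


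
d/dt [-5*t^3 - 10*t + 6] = -15*t^2 - 10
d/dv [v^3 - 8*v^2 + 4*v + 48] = 3*v^2 - 16*v + 4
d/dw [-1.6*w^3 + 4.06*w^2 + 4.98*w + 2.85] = -4.8*w^2 + 8.12*w + 4.98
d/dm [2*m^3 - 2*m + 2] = 6*m^2 - 2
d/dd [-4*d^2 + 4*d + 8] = 4 - 8*d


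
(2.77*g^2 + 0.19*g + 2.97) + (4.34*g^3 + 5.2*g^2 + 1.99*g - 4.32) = 4.34*g^3 + 7.97*g^2 + 2.18*g - 1.35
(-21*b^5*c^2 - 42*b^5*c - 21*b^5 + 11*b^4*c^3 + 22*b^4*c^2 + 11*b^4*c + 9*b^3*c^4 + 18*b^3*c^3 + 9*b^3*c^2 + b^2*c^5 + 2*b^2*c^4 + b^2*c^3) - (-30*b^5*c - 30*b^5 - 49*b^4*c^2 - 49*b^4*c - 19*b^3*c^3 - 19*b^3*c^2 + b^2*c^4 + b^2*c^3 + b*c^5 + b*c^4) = -21*b^5*c^2 - 12*b^5*c + 9*b^5 + 11*b^4*c^3 + 71*b^4*c^2 + 60*b^4*c + 9*b^3*c^4 + 37*b^3*c^3 + 28*b^3*c^2 + b^2*c^5 + b^2*c^4 - b*c^5 - b*c^4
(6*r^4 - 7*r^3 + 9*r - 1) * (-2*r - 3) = -12*r^5 - 4*r^4 + 21*r^3 - 18*r^2 - 25*r + 3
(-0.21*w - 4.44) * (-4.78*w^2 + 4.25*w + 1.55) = 1.0038*w^3 + 20.3307*w^2 - 19.1955*w - 6.882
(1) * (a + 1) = a + 1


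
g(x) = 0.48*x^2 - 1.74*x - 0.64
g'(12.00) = 9.78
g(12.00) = 47.60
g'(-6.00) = -7.50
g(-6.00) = 27.08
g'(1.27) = -0.52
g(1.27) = -2.08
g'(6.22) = 4.23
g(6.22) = 7.11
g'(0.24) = -1.51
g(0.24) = -1.03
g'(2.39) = 0.55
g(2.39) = -2.06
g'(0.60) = -1.16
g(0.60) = -1.51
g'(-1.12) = -2.82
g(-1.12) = 1.91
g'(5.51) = 3.55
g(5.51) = 4.35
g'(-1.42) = -3.10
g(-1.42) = 2.80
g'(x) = 0.96*x - 1.74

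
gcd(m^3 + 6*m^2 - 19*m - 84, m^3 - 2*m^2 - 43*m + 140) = m^2 + 3*m - 28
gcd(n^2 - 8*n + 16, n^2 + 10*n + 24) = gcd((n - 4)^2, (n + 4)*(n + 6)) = 1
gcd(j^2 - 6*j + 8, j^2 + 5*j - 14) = j - 2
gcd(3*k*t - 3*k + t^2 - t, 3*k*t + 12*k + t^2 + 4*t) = 3*k + t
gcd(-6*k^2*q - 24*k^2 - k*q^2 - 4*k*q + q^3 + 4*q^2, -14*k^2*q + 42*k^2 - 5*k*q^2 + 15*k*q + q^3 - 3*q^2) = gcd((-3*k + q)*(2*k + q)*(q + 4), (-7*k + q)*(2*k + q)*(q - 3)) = 2*k + q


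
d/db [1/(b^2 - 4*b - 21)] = 2*(2 - b)/(-b^2 + 4*b + 21)^2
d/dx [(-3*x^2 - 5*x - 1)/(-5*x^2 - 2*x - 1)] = (-19*x^2 - 4*x + 3)/(25*x^4 + 20*x^3 + 14*x^2 + 4*x + 1)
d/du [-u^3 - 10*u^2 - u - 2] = -3*u^2 - 20*u - 1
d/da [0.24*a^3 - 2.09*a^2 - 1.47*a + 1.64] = 0.72*a^2 - 4.18*a - 1.47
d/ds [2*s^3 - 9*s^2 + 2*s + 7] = 6*s^2 - 18*s + 2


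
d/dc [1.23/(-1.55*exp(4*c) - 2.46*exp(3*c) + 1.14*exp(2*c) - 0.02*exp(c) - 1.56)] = (7.626*exp(3*c) + 9.0774*exp(2*c) - 2.8044*exp(c) + 0.0246)*exp(c)/(1.55*exp(4*c) + 2.46*exp(3*c) - 1.14*exp(2*c) + 0.02*exp(c) + 1.56)^2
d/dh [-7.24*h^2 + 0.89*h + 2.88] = 0.89 - 14.48*h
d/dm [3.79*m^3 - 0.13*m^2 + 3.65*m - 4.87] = 11.37*m^2 - 0.26*m + 3.65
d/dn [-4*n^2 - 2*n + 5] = -8*n - 2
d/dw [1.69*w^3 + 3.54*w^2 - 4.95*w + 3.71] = 5.07*w^2 + 7.08*w - 4.95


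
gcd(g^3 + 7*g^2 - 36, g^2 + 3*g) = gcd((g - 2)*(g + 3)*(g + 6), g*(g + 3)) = g + 3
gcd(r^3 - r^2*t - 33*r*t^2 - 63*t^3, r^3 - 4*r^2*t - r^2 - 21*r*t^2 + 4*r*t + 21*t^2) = r^2 - 4*r*t - 21*t^2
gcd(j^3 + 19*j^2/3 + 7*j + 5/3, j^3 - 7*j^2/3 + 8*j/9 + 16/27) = j + 1/3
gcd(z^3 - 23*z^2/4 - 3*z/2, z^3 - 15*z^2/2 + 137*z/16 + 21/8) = z^2 - 23*z/4 - 3/2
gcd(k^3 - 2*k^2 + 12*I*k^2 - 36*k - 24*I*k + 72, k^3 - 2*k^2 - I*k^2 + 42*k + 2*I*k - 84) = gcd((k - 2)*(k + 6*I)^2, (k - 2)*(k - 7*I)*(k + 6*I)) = k^2 + k*(-2 + 6*I) - 12*I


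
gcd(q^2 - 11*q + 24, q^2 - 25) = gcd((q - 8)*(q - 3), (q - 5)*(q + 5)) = 1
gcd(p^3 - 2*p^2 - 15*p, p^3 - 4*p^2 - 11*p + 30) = p^2 - 2*p - 15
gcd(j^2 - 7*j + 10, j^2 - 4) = j - 2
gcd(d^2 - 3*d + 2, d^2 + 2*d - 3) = d - 1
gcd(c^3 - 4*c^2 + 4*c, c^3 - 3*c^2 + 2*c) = c^2 - 2*c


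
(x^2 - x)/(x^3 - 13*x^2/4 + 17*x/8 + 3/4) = 8*x*(x - 1)/(8*x^3 - 26*x^2 + 17*x + 6)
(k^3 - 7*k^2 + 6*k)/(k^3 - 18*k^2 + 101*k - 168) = k*(k^2 - 7*k + 6)/(k^3 - 18*k^2 + 101*k - 168)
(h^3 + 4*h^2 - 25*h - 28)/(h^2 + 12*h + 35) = (h^2 - 3*h - 4)/(h + 5)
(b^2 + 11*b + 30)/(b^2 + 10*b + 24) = (b + 5)/(b + 4)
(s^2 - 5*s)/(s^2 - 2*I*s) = (s - 5)/(s - 2*I)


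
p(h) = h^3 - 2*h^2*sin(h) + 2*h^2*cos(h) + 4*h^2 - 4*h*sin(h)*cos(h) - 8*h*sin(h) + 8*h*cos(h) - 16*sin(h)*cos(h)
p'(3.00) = 37.70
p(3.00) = 19.41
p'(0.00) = -8.00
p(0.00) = 0.00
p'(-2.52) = -14.84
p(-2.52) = 8.32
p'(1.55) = 10.24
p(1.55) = -3.97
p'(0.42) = -9.41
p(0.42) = -3.93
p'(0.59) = -7.75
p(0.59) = -5.40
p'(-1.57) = -1.34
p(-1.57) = -1.64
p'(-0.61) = 2.22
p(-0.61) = 1.87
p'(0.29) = -9.82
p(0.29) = -2.67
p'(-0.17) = -5.53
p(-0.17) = 1.16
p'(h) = -2*h^2*sin(h) - 2*h^2*cos(h) + 3*h^2 + 4*h*sin(h)^2 - 12*h*sin(h) - 4*h*cos(h)^2 - 4*h*cos(h) + 8*h + 16*sin(h)^2 - 4*sin(h)*cos(h) - 8*sin(h) - 16*cos(h)^2 + 8*cos(h)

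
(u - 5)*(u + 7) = u^2 + 2*u - 35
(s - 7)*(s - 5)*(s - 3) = s^3 - 15*s^2 + 71*s - 105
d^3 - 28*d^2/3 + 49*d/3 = d*(d - 7)*(d - 7/3)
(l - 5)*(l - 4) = l^2 - 9*l + 20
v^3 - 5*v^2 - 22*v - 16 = (v - 8)*(v + 1)*(v + 2)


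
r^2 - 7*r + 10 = (r - 5)*(r - 2)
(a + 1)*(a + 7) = a^2 + 8*a + 7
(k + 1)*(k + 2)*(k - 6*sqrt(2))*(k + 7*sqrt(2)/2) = k^4 - 5*sqrt(2)*k^3/2 + 3*k^3 - 40*k^2 - 15*sqrt(2)*k^2/2 - 126*k - 5*sqrt(2)*k - 84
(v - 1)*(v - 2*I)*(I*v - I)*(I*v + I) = -v^4 + v^3 + 2*I*v^3 + v^2 - 2*I*v^2 - v - 2*I*v + 2*I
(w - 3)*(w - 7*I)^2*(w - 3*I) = w^4 - 3*w^3 - 17*I*w^3 - 91*w^2 + 51*I*w^2 + 273*w + 147*I*w - 441*I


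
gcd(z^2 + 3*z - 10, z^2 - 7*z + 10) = z - 2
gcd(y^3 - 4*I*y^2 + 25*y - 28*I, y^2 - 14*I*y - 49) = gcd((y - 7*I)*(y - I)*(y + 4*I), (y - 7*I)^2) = y - 7*I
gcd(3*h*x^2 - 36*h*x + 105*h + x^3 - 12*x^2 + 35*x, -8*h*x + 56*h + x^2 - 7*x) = x - 7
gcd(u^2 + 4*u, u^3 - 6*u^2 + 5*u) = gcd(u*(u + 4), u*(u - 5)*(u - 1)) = u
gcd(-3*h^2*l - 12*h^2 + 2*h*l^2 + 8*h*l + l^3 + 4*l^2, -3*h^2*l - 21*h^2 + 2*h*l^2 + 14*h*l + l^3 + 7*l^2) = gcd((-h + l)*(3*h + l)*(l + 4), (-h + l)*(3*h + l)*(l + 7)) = 3*h^2 - 2*h*l - l^2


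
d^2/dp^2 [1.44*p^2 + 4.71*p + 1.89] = 2.88000000000000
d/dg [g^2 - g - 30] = 2*g - 1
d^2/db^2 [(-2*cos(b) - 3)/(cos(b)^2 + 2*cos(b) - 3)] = 2*(9*(1 - cos(2*b))^2*cos(b)/4 + (1 - cos(2*b))^2 + cos(b)/4 + 29*cos(2*b)/2 + 33*cos(3*b)/4 - cos(5*b)/2 - 45/2)/((cos(b) - 1)^3*(cos(b) + 3)^3)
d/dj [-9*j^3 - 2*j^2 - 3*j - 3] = -27*j^2 - 4*j - 3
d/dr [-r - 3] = -1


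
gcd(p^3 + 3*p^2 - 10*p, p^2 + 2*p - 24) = 1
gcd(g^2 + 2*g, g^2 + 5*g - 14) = 1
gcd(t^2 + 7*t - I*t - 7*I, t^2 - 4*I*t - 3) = t - I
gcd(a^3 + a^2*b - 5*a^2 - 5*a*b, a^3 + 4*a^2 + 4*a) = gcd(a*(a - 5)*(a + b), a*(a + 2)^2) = a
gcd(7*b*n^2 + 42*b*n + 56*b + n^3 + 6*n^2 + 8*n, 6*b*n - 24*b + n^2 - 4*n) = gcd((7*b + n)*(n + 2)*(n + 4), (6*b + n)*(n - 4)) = 1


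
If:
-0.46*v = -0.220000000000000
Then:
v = 0.48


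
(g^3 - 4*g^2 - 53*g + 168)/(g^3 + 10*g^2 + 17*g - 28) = (g^2 - 11*g + 24)/(g^2 + 3*g - 4)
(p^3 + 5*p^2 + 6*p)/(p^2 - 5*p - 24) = p*(p + 2)/(p - 8)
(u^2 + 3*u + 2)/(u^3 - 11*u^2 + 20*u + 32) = (u + 2)/(u^2 - 12*u + 32)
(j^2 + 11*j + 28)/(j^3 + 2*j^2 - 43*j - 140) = (j + 7)/(j^2 - 2*j - 35)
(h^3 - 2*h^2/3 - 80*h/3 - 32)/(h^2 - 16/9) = 3*(h^2 - 2*h - 24)/(3*h - 4)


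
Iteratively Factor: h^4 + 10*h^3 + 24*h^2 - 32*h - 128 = (h + 4)*(h^3 + 6*h^2 - 32) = (h + 4)^2*(h^2 + 2*h - 8) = (h - 2)*(h + 4)^2*(h + 4)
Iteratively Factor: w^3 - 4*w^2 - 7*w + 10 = (w - 1)*(w^2 - 3*w - 10) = (w - 1)*(w + 2)*(w - 5)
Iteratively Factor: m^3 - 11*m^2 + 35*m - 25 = (m - 5)*(m^2 - 6*m + 5) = (m - 5)^2*(m - 1)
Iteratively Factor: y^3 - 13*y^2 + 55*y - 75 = (y - 5)*(y^2 - 8*y + 15) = (y - 5)*(y - 3)*(y - 5)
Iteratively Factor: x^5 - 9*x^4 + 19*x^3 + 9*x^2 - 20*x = (x - 4)*(x^4 - 5*x^3 - x^2 + 5*x) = (x - 4)*(x + 1)*(x^3 - 6*x^2 + 5*x) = x*(x - 4)*(x + 1)*(x^2 - 6*x + 5) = x*(x - 4)*(x - 1)*(x + 1)*(x - 5)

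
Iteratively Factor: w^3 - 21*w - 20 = (w - 5)*(w^2 + 5*w + 4) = (w - 5)*(w + 1)*(w + 4)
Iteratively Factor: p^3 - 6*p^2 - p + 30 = (p - 3)*(p^2 - 3*p - 10) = (p - 5)*(p - 3)*(p + 2)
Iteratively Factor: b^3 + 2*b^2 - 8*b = (b)*(b^2 + 2*b - 8) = b*(b + 4)*(b - 2)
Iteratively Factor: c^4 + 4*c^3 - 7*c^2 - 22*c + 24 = (c - 2)*(c^3 + 6*c^2 + 5*c - 12) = (c - 2)*(c - 1)*(c^2 + 7*c + 12) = (c - 2)*(c - 1)*(c + 4)*(c + 3)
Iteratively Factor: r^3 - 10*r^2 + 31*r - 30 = (r - 3)*(r^2 - 7*r + 10) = (r - 5)*(r - 3)*(r - 2)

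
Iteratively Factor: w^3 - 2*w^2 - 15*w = (w - 5)*(w^2 + 3*w) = w*(w - 5)*(w + 3)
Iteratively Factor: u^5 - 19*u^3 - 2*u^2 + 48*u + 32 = (u - 2)*(u^4 + 2*u^3 - 15*u^2 - 32*u - 16) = (u - 2)*(u + 1)*(u^3 + u^2 - 16*u - 16) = (u - 4)*(u - 2)*(u + 1)*(u^2 + 5*u + 4) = (u - 4)*(u - 2)*(u + 1)*(u + 4)*(u + 1)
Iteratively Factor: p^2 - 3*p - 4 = (p + 1)*(p - 4)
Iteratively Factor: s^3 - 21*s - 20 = (s + 4)*(s^2 - 4*s - 5) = (s - 5)*(s + 4)*(s + 1)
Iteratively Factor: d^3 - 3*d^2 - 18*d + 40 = (d - 2)*(d^2 - d - 20) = (d - 5)*(d - 2)*(d + 4)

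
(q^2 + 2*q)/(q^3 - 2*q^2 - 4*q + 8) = q/(q^2 - 4*q + 4)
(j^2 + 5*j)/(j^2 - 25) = j/(j - 5)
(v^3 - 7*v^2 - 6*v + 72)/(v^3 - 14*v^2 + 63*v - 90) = (v^2 - v - 12)/(v^2 - 8*v + 15)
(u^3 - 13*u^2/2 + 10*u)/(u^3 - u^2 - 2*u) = (-u^2 + 13*u/2 - 10)/(-u^2 + u + 2)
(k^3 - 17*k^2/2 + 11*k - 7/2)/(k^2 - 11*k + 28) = (2*k^2 - 3*k + 1)/(2*(k - 4))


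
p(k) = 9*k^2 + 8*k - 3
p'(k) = 18*k + 8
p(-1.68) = 8.96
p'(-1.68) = -22.24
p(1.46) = 27.86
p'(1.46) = 34.28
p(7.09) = 506.13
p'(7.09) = 135.62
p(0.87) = 10.77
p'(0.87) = 23.66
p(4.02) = 174.60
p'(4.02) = 80.36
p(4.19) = 188.52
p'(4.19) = 83.42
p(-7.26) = 413.29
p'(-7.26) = -122.68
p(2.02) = 49.88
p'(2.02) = 44.36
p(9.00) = 798.00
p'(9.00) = 170.00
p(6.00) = 369.00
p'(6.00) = 116.00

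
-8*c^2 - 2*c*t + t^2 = (-4*c + t)*(2*c + t)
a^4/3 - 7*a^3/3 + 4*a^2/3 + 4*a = a*(a/3 + 1/3)*(a - 6)*(a - 2)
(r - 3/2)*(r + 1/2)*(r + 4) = r^3 + 3*r^2 - 19*r/4 - 3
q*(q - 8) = q^2 - 8*q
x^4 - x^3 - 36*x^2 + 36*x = x*(x - 6)*(x - 1)*(x + 6)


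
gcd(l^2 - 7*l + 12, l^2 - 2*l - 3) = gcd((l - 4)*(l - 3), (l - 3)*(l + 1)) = l - 3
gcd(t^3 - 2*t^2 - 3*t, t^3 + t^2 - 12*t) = t^2 - 3*t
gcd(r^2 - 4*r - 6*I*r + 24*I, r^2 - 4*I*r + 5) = 1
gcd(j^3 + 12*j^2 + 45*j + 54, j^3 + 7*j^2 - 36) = j^2 + 9*j + 18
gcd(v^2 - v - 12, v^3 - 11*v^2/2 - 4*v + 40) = v - 4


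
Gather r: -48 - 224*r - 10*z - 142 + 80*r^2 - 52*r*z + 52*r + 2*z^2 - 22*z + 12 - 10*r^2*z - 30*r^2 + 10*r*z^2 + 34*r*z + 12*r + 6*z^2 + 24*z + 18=r^2*(50 - 10*z) + r*(10*z^2 - 18*z - 160) + 8*z^2 - 8*z - 160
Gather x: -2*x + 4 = 4 - 2*x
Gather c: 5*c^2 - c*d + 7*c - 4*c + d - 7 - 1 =5*c^2 + c*(3 - d) + d - 8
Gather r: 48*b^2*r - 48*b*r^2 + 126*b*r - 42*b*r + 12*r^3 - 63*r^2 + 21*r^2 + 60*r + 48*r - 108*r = 12*r^3 + r^2*(-48*b - 42) + r*(48*b^2 + 84*b)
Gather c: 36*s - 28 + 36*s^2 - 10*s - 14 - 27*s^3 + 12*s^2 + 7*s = -27*s^3 + 48*s^2 + 33*s - 42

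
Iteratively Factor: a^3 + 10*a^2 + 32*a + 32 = (a + 4)*(a^2 + 6*a + 8) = (a + 2)*(a + 4)*(a + 4)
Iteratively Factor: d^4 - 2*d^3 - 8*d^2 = (d + 2)*(d^3 - 4*d^2) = d*(d + 2)*(d^2 - 4*d) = d^2*(d + 2)*(d - 4)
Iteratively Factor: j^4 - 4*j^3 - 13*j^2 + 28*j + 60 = (j + 2)*(j^3 - 6*j^2 - j + 30) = (j + 2)^2*(j^2 - 8*j + 15) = (j - 5)*(j + 2)^2*(j - 3)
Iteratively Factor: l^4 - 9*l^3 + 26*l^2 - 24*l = (l - 2)*(l^3 - 7*l^2 + 12*l) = l*(l - 2)*(l^2 - 7*l + 12) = l*(l - 4)*(l - 2)*(l - 3)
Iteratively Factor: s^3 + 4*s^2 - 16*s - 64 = (s - 4)*(s^2 + 8*s + 16) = (s - 4)*(s + 4)*(s + 4)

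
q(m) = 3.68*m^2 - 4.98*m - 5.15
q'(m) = 7.36*m - 4.98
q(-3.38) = 53.72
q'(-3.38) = -29.86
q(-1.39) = 8.88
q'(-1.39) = -15.21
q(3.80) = 29.07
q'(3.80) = 22.99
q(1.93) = -1.05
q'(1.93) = 9.22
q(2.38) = 3.84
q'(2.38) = 12.54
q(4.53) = 47.81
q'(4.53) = 28.36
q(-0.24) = -3.74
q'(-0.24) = -6.75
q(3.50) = 22.50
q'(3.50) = 20.78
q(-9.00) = 337.75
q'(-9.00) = -71.22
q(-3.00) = 42.91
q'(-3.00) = -27.06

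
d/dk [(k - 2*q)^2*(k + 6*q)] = (k - 2*q)*(3*k + 10*q)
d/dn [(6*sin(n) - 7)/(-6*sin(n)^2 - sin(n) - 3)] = (36*sin(n)^2 - 84*sin(n) - 25)*cos(n)/(6*sin(n)^2 + sin(n) + 3)^2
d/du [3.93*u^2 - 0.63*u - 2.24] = 7.86*u - 0.63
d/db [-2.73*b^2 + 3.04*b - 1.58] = 3.04 - 5.46*b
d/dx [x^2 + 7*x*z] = 2*x + 7*z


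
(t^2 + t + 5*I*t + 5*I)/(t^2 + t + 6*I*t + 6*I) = (t + 5*I)/(t + 6*I)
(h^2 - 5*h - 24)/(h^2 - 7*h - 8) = (h + 3)/(h + 1)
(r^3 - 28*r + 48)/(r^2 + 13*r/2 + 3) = 2*(r^2 - 6*r + 8)/(2*r + 1)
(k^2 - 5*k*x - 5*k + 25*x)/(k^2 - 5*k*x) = (k - 5)/k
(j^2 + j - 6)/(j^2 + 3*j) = (j - 2)/j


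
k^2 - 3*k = k*(k - 3)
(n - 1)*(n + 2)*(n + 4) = n^3 + 5*n^2 + 2*n - 8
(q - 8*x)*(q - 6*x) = q^2 - 14*q*x + 48*x^2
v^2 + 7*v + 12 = (v + 3)*(v + 4)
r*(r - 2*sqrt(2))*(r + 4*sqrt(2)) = r^3 + 2*sqrt(2)*r^2 - 16*r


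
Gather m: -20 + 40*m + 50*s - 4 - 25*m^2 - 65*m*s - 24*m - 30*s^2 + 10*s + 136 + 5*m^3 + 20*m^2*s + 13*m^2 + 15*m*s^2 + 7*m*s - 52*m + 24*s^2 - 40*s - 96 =5*m^3 + m^2*(20*s - 12) + m*(15*s^2 - 58*s - 36) - 6*s^2 + 20*s + 16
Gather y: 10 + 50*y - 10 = 50*y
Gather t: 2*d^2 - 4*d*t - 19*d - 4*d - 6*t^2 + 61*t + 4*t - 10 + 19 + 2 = 2*d^2 - 23*d - 6*t^2 + t*(65 - 4*d) + 11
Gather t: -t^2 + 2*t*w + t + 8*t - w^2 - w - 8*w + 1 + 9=-t^2 + t*(2*w + 9) - w^2 - 9*w + 10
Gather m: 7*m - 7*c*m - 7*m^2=-7*m^2 + m*(7 - 7*c)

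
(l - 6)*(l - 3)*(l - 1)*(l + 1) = l^4 - 9*l^3 + 17*l^2 + 9*l - 18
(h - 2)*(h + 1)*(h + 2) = h^3 + h^2 - 4*h - 4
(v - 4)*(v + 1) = v^2 - 3*v - 4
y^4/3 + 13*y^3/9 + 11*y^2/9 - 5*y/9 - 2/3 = (y/3 + 1)*(y - 2/3)*(y + 1)^2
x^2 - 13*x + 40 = (x - 8)*(x - 5)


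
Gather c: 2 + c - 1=c + 1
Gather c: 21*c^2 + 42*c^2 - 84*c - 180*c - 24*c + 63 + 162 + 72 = 63*c^2 - 288*c + 297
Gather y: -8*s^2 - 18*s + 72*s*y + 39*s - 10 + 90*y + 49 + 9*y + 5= -8*s^2 + 21*s + y*(72*s + 99) + 44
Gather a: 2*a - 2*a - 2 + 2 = 0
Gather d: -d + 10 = 10 - d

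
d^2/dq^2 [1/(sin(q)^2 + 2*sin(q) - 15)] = 2*(-2*sin(q)^4 - 3*sin(q)^3 - 29*sin(q)^2 - 9*sin(q) + 19)/(sin(q)^2 + 2*sin(q) - 15)^3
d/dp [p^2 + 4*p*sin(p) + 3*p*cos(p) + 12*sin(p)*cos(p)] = -3*p*sin(p) + 4*p*cos(p) + 2*p + 4*sin(p) + 3*cos(p) + 12*cos(2*p)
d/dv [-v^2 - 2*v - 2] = -2*v - 2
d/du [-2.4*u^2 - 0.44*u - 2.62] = -4.8*u - 0.44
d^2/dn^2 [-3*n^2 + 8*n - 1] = -6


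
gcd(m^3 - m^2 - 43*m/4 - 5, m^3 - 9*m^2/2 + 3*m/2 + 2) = m^2 - 7*m/2 - 2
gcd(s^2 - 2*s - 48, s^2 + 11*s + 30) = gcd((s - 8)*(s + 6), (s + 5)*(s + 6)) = s + 6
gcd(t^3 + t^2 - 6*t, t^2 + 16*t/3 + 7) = t + 3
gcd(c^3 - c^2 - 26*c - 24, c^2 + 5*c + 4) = c^2 + 5*c + 4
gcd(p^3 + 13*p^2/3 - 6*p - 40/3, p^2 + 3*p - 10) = p^2 + 3*p - 10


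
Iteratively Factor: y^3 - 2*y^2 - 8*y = (y + 2)*(y^2 - 4*y) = (y - 4)*(y + 2)*(y)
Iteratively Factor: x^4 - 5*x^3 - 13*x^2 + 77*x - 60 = (x - 1)*(x^3 - 4*x^2 - 17*x + 60) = (x - 5)*(x - 1)*(x^2 + x - 12) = (x - 5)*(x - 1)*(x + 4)*(x - 3)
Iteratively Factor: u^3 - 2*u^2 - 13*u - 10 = (u + 2)*(u^2 - 4*u - 5) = (u - 5)*(u + 2)*(u + 1)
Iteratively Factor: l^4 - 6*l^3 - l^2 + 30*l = (l)*(l^3 - 6*l^2 - l + 30) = l*(l - 3)*(l^2 - 3*l - 10) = l*(l - 3)*(l + 2)*(l - 5)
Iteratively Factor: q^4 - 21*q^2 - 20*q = (q + 4)*(q^3 - 4*q^2 - 5*q) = (q + 1)*(q + 4)*(q^2 - 5*q) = q*(q + 1)*(q + 4)*(q - 5)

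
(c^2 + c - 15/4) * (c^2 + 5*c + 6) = c^4 + 6*c^3 + 29*c^2/4 - 51*c/4 - 45/2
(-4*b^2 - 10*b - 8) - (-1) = -4*b^2 - 10*b - 7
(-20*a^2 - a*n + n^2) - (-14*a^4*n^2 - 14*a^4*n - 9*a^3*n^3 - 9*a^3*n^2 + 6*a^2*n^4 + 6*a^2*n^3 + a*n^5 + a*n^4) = 14*a^4*n^2 + 14*a^4*n + 9*a^3*n^3 + 9*a^3*n^2 - 6*a^2*n^4 - 6*a^2*n^3 - 20*a^2 - a*n^5 - a*n^4 - a*n + n^2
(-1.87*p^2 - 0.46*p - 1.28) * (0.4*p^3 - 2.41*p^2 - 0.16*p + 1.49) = -0.748*p^5 + 4.3227*p^4 + 0.8958*p^3 + 0.3721*p^2 - 0.4806*p - 1.9072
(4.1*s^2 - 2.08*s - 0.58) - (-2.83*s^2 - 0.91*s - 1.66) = 6.93*s^2 - 1.17*s + 1.08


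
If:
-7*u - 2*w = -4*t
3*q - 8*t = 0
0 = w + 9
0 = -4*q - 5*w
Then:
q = 45/4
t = 135/32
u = 279/56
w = -9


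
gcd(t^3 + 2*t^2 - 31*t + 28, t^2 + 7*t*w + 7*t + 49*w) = t + 7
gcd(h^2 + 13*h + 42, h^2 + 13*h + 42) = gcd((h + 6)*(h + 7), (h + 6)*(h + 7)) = h^2 + 13*h + 42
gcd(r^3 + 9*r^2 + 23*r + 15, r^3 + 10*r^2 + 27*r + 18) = r^2 + 4*r + 3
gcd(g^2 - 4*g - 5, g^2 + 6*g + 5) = g + 1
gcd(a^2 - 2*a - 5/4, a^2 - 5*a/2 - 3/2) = a + 1/2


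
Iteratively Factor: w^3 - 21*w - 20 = (w + 4)*(w^2 - 4*w - 5) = (w + 1)*(w + 4)*(w - 5)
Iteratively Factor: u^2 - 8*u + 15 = (u - 5)*(u - 3)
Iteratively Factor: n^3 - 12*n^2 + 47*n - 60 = (n - 3)*(n^2 - 9*n + 20) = (n - 4)*(n - 3)*(n - 5)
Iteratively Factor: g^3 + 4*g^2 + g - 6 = (g - 1)*(g^2 + 5*g + 6) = (g - 1)*(g + 3)*(g + 2)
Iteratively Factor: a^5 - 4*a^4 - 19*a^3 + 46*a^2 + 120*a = (a + 2)*(a^4 - 6*a^3 - 7*a^2 + 60*a) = (a + 2)*(a + 3)*(a^3 - 9*a^2 + 20*a) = (a - 5)*(a + 2)*(a + 3)*(a^2 - 4*a) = (a - 5)*(a - 4)*(a + 2)*(a + 3)*(a)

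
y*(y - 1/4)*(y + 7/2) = y^3 + 13*y^2/4 - 7*y/8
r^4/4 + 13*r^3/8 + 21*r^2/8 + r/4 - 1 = (r/4 + 1/2)*(r - 1/2)*(r + 1)*(r + 4)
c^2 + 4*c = c*(c + 4)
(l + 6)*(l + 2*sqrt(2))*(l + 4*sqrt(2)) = l^3 + 6*l^2 + 6*sqrt(2)*l^2 + 16*l + 36*sqrt(2)*l + 96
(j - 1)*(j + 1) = j^2 - 1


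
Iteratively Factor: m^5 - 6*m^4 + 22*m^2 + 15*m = (m + 1)*(m^4 - 7*m^3 + 7*m^2 + 15*m) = (m + 1)^2*(m^3 - 8*m^2 + 15*m) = m*(m + 1)^2*(m^2 - 8*m + 15) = m*(m - 3)*(m + 1)^2*(m - 5)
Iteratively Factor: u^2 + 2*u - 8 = (u - 2)*(u + 4)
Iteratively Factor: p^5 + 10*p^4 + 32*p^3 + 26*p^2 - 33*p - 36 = (p + 1)*(p^4 + 9*p^3 + 23*p^2 + 3*p - 36) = (p + 1)*(p + 4)*(p^3 + 5*p^2 + 3*p - 9) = (p + 1)*(p + 3)*(p + 4)*(p^2 + 2*p - 3) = (p + 1)*(p + 3)^2*(p + 4)*(p - 1)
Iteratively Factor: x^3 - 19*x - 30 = (x + 2)*(x^2 - 2*x - 15) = (x + 2)*(x + 3)*(x - 5)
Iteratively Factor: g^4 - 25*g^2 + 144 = (g + 3)*(g^3 - 3*g^2 - 16*g + 48) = (g - 4)*(g + 3)*(g^2 + g - 12) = (g - 4)*(g - 3)*(g + 3)*(g + 4)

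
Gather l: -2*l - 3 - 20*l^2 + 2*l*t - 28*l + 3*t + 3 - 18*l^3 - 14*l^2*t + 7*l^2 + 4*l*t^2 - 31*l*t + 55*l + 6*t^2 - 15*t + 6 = -18*l^3 + l^2*(-14*t - 13) + l*(4*t^2 - 29*t + 25) + 6*t^2 - 12*t + 6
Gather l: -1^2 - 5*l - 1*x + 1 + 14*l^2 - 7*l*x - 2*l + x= 14*l^2 + l*(-7*x - 7)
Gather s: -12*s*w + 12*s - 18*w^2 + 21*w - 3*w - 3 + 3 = s*(12 - 12*w) - 18*w^2 + 18*w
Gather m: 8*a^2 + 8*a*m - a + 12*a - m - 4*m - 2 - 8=8*a^2 + 11*a + m*(8*a - 5) - 10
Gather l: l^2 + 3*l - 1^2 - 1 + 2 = l^2 + 3*l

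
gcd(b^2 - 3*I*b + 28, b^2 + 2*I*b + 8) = b + 4*I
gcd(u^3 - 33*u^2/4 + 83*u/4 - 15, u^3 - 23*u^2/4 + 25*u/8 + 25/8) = u - 5/4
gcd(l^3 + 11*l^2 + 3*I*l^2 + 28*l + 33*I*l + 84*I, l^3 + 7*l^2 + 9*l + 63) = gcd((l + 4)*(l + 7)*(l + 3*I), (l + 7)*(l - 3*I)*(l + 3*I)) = l^2 + l*(7 + 3*I) + 21*I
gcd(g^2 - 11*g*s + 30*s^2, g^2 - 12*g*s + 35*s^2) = -g + 5*s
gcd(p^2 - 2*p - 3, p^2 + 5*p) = 1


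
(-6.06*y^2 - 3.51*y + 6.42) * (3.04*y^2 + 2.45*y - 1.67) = -18.4224*y^4 - 25.5174*y^3 + 21.0375*y^2 + 21.5907*y - 10.7214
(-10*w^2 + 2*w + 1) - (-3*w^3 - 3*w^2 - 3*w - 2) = 3*w^3 - 7*w^2 + 5*w + 3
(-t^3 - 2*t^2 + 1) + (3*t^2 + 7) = -t^3 + t^2 + 8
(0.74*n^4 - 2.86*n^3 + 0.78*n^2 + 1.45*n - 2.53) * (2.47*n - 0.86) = 1.8278*n^5 - 7.7006*n^4 + 4.3862*n^3 + 2.9107*n^2 - 7.4961*n + 2.1758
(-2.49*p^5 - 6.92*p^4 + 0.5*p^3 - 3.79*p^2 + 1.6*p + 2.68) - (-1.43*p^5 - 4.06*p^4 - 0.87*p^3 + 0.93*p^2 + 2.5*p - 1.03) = -1.06*p^5 - 2.86*p^4 + 1.37*p^3 - 4.72*p^2 - 0.9*p + 3.71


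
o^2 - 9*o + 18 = (o - 6)*(o - 3)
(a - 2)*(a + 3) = a^2 + a - 6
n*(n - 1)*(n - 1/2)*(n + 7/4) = n^4 + n^3/4 - 17*n^2/8 + 7*n/8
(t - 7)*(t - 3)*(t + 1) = t^3 - 9*t^2 + 11*t + 21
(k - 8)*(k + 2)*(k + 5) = k^3 - k^2 - 46*k - 80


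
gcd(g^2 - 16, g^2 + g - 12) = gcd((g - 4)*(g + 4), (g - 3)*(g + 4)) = g + 4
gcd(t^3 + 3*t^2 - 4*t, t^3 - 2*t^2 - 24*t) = t^2 + 4*t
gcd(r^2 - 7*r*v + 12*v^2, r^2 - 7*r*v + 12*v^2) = r^2 - 7*r*v + 12*v^2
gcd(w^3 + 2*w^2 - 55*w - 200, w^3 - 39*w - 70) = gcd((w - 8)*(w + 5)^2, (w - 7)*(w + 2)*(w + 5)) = w + 5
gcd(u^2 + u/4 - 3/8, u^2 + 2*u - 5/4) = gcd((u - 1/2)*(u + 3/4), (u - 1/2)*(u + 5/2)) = u - 1/2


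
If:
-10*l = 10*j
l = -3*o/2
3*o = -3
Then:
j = -3/2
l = 3/2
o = -1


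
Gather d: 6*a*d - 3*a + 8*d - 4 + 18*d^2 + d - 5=-3*a + 18*d^2 + d*(6*a + 9) - 9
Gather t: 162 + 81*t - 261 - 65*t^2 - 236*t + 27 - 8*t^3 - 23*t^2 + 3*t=-8*t^3 - 88*t^2 - 152*t - 72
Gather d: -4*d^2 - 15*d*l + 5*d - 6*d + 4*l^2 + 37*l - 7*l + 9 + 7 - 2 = -4*d^2 + d*(-15*l - 1) + 4*l^2 + 30*l + 14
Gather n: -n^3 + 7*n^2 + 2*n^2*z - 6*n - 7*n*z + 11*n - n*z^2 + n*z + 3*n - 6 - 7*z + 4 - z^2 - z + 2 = -n^3 + n^2*(2*z + 7) + n*(-z^2 - 6*z + 8) - z^2 - 8*z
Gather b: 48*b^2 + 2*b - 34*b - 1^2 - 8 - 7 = 48*b^2 - 32*b - 16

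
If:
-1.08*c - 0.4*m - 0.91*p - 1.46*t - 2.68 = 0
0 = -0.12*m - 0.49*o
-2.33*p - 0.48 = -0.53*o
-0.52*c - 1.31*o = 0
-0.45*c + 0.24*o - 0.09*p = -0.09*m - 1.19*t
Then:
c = -1.16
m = -1.88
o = 0.46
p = -0.10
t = -0.40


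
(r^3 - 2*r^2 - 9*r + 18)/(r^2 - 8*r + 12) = (r^2 - 9)/(r - 6)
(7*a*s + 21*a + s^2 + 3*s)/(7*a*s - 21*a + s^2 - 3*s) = (s + 3)/(s - 3)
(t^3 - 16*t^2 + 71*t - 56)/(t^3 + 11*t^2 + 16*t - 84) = (t^3 - 16*t^2 + 71*t - 56)/(t^3 + 11*t^2 + 16*t - 84)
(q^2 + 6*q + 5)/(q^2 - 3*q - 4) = (q + 5)/(q - 4)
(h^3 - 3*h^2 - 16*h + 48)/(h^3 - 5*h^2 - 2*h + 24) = (h + 4)/(h + 2)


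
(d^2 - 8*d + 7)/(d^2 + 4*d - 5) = (d - 7)/(d + 5)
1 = 1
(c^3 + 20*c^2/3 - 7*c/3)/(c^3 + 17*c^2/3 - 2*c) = (c + 7)/(c + 6)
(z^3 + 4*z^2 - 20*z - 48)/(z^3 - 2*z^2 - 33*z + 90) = (z^2 - 2*z - 8)/(z^2 - 8*z + 15)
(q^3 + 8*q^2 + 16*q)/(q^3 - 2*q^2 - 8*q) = (q^2 + 8*q + 16)/(q^2 - 2*q - 8)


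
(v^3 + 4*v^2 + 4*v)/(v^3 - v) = (v^2 + 4*v + 4)/(v^2 - 1)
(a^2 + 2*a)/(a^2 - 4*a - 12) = a/(a - 6)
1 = 1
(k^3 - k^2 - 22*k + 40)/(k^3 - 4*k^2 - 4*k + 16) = (k + 5)/(k + 2)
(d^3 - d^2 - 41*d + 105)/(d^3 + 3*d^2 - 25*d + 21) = (d - 5)/(d - 1)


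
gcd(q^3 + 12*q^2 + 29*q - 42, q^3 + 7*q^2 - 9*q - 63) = q + 7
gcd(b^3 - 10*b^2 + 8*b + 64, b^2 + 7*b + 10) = b + 2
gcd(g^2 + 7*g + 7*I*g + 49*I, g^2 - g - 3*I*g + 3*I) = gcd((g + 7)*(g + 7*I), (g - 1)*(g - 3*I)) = 1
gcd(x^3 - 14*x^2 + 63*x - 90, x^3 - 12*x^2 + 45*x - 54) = x^2 - 9*x + 18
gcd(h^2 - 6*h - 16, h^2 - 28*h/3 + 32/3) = h - 8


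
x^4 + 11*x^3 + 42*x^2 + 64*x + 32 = (x + 1)*(x + 2)*(x + 4)^2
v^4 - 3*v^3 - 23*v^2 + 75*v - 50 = (v - 5)*(v - 2)*(v - 1)*(v + 5)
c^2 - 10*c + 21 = (c - 7)*(c - 3)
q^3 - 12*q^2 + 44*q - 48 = (q - 6)*(q - 4)*(q - 2)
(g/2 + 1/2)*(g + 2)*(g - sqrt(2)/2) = g^3/2 - sqrt(2)*g^2/4 + 3*g^2/2 - 3*sqrt(2)*g/4 + g - sqrt(2)/2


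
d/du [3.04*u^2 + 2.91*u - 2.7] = 6.08*u + 2.91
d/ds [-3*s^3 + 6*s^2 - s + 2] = -9*s^2 + 12*s - 1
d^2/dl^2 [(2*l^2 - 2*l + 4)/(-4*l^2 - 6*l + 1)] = 4*(40*l^3 - 108*l^2 - 132*l - 75)/(64*l^6 + 288*l^5 + 384*l^4 + 72*l^3 - 96*l^2 + 18*l - 1)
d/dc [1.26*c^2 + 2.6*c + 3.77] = 2.52*c + 2.6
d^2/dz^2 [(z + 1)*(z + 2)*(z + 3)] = 6*z + 12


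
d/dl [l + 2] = 1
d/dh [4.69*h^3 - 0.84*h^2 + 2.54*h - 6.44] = 14.07*h^2 - 1.68*h + 2.54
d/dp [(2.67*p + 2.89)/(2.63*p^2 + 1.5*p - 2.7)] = (7.0221*p^2 + 4.005*p - (2.67*p + 2.89)*(5.26*p + 1.5) - 7.209)/(2.63*p^2 + 1.5*p - 2.7)^2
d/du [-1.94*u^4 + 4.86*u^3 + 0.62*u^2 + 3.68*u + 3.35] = -7.76*u^3 + 14.58*u^2 + 1.24*u + 3.68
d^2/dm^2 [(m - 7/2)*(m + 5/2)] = 2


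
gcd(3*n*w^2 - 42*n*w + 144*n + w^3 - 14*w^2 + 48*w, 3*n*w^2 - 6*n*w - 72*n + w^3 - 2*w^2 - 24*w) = 3*n*w - 18*n + w^2 - 6*w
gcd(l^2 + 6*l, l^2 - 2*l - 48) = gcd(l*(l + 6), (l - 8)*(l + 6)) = l + 6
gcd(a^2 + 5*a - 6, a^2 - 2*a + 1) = a - 1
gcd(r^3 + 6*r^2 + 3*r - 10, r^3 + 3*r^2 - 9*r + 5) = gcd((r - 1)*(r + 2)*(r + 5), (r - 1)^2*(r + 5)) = r^2 + 4*r - 5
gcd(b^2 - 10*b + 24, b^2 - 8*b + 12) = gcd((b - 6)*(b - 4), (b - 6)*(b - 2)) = b - 6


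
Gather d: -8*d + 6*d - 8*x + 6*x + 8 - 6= -2*d - 2*x + 2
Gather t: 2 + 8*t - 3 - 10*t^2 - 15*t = -10*t^2 - 7*t - 1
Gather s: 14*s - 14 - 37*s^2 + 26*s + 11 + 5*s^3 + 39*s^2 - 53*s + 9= 5*s^3 + 2*s^2 - 13*s + 6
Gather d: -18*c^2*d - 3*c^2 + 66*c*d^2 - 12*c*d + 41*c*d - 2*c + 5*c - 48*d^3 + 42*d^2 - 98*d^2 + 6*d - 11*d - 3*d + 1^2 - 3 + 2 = -3*c^2 + 3*c - 48*d^3 + d^2*(66*c - 56) + d*(-18*c^2 + 29*c - 8)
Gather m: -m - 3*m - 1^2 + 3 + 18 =20 - 4*m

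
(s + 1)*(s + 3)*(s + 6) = s^3 + 10*s^2 + 27*s + 18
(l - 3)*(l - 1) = l^2 - 4*l + 3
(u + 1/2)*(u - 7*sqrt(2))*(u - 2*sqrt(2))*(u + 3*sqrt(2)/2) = u^4 - 15*sqrt(2)*u^3/2 + u^3/2 - 15*sqrt(2)*u^2/4 + u^2 + u/2 + 42*sqrt(2)*u + 21*sqrt(2)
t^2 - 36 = (t - 6)*(t + 6)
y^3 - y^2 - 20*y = y*(y - 5)*(y + 4)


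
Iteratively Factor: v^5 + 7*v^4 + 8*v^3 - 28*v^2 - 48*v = (v + 2)*(v^4 + 5*v^3 - 2*v^2 - 24*v) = v*(v + 2)*(v^3 + 5*v^2 - 2*v - 24) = v*(v - 2)*(v + 2)*(v^2 + 7*v + 12) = v*(v - 2)*(v + 2)*(v + 4)*(v + 3)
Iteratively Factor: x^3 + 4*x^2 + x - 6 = (x - 1)*(x^2 + 5*x + 6) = (x - 1)*(x + 3)*(x + 2)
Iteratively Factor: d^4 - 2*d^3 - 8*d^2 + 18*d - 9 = (d - 1)*(d^3 - d^2 - 9*d + 9) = (d - 1)^2*(d^2 - 9) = (d - 3)*(d - 1)^2*(d + 3)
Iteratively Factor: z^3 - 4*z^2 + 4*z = (z - 2)*(z^2 - 2*z) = (z - 2)^2*(z)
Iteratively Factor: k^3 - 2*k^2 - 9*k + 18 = (k - 3)*(k^2 + k - 6) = (k - 3)*(k + 3)*(k - 2)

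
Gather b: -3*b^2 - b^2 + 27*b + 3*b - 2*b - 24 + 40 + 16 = -4*b^2 + 28*b + 32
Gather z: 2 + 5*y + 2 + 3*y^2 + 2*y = 3*y^2 + 7*y + 4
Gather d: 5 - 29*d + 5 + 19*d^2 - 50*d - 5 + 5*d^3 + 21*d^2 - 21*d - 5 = 5*d^3 + 40*d^2 - 100*d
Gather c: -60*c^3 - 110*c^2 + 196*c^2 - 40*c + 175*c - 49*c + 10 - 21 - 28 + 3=-60*c^3 + 86*c^2 + 86*c - 36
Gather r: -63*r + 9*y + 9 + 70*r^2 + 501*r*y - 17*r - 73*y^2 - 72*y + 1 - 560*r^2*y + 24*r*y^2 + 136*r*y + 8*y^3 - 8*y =r^2*(70 - 560*y) + r*(24*y^2 + 637*y - 80) + 8*y^3 - 73*y^2 - 71*y + 10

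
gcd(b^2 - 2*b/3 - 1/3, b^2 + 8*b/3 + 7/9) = b + 1/3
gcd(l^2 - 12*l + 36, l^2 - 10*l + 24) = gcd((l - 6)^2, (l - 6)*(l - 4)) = l - 6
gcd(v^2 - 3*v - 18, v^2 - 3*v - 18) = v^2 - 3*v - 18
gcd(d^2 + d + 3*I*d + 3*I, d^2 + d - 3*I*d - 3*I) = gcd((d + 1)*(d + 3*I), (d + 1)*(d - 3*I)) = d + 1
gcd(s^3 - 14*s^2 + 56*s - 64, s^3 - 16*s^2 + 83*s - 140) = s - 4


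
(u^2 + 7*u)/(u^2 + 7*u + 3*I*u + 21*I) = u/(u + 3*I)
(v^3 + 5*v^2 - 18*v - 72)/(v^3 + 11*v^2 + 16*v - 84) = (v^2 - v - 12)/(v^2 + 5*v - 14)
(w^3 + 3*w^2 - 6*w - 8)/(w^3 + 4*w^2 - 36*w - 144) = (w^2 - w - 2)/(w^2 - 36)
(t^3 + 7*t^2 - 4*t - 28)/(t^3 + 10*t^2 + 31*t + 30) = (t^2 + 5*t - 14)/(t^2 + 8*t + 15)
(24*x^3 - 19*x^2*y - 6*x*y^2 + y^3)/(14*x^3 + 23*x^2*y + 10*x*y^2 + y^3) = (24*x^3 - 19*x^2*y - 6*x*y^2 + y^3)/(14*x^3 + 23*x^2*y + 10*x*y^2 + y^3)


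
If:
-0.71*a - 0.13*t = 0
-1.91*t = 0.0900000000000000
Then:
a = 0.01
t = -0.05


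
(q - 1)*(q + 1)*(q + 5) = q^3 + 5*q^2 - q - 5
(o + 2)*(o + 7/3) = o^2 + 13*o/3 + 14/3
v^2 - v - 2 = (v - 2)*(v + 1)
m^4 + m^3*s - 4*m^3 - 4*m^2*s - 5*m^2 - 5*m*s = m*(m - 5)*(m + 1)*(m + s)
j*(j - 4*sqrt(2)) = j^2 - 4*sqrt(2)*j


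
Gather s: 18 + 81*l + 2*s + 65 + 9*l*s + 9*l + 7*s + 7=90*l + s*(9*l + 9) + 90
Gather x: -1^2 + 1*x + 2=x + 1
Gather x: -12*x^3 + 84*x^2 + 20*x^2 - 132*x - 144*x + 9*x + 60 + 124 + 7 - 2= -12*x^3 + 104*x^2 - 267*x + 189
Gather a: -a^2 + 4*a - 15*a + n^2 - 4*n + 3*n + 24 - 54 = -a^2 - 11*a + n^2 - n - 30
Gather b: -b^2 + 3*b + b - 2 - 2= -b^2 + 4*b - 4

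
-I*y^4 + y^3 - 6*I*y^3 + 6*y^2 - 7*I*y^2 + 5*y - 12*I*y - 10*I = (y + 5)*(y - I)*(y + 2*I)*(-I*y - I)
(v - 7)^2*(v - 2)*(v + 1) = v^4 - 15*v^3 + 61*v^2 - 21*v - 98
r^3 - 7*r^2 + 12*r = r*(r - 4)*(r - 3)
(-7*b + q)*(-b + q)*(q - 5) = 7*b^2*q - 35*b^2 - 8*b*q^2 + 40*b*q + q^3 - 5*q^2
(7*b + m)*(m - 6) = 7*b*m - 42*b + m^2 - 6*m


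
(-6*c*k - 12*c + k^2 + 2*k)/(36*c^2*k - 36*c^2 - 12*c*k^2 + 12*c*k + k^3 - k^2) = (-k - 2)/(6*c*k - 6*c - k^2 + k)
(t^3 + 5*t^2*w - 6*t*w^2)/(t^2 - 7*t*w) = (t^2 + 5*t*w - 6*w^2)/(t - 7*w)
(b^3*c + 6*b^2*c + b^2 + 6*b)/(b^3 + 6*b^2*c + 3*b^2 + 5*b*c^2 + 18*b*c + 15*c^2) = b*(b^2*c + 6*b*c + b + 6)/(b^3 + 6*b^2*c + 3*b^2 + 5*b*c^2 + 18*b*c + 15*c^2)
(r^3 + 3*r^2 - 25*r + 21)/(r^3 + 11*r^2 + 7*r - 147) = (r - 1)/(r + 7)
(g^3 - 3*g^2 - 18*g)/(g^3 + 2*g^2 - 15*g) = (g^2 - 3*g - 18)/(g^2 + 2*g - 15)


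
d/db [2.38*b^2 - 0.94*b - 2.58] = 4.76*b - 0.94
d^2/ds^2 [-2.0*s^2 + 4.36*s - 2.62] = -4.00000000000000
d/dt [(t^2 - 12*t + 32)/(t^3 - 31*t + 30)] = (2*(t - 6)*(t^3 - 31*t + 30) - (3*t^2 - 31)*(t^2 - 12*t + 32))/(t^3 - 31*t + 30)^2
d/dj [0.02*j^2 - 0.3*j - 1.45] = 0.04*j - 0.3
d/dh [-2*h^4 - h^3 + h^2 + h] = -8*h^3 - 3*h^2 + 2*h + 1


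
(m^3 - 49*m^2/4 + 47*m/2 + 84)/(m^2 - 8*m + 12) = (m^2 - 25*m/4 - 14)/(m - 2)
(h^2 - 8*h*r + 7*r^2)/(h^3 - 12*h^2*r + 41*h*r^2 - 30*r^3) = (h - 7*r)/(h^2 - 11*h*r + 30*r^2)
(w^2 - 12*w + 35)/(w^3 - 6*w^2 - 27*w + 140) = (w - 5)/(w^2 + w - 20)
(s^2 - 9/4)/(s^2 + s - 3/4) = (2*s - 3)/(2*s - 1)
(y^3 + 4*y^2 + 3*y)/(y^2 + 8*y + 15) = y*(y + 1)/(y + 5)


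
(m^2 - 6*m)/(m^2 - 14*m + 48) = m/(m - 8)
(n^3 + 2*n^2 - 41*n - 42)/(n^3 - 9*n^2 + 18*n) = (n^2 + 8*n + 7)/(n*(n - 3))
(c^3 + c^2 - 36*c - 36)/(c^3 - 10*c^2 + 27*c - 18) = (c^2 + 7*c + 6)/(c^2 - 4*c + 3)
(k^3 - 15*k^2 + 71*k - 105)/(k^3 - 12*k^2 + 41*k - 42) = (k - 5)/(k - 2)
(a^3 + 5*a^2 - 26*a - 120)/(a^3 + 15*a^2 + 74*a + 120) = (a - 5)/(a + 5)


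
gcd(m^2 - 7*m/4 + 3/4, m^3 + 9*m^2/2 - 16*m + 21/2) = m - 1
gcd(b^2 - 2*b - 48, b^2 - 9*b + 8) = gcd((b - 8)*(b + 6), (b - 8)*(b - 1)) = b - 8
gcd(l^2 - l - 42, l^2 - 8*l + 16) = 1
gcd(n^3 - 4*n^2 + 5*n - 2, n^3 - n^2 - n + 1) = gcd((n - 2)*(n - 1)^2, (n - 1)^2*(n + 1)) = n^2 - 2*n + 1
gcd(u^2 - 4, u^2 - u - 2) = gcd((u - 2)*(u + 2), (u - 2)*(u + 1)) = u - 2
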